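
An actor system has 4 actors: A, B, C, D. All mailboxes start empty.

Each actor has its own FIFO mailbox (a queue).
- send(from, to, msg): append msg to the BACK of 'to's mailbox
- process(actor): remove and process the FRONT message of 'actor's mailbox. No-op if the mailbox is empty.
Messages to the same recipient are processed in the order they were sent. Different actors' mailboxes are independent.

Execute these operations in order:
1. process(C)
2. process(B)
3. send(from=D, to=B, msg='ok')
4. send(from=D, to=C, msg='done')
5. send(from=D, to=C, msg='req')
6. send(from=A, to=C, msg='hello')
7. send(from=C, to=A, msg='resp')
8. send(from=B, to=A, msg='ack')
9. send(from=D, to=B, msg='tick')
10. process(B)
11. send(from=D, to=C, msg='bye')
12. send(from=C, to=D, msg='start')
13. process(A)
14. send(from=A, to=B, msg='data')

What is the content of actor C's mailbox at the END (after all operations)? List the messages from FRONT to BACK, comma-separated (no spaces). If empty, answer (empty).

Answer: done,req,hello,bye

Derivation:
After 1 (process(C)): A:[] B:[] C:[] D:[]
After 2 (process(B)): A:[] B:[] C:[] D:[]
After 3 (send(from=D, to=B, msg='ok')): A:[] B:[ok] C:[] D:[]
After 4 (send(from=D, to=C, msg='done')): A:[] B:[ok] C:[done] D:[]
After 5 (send(from=D, to=C, msg='req')): A:[] B:[ok] C:[done,req] D:[]
After 6 (send(from=A, to=C, msg='hello')): A:[] B:[ok] C:[done,req,hello] D:[]
After 7 (send(from=C, to=A, msg='resp')): A:[resp] B:[ok] C:[done,req,hello] D:[]
After 8 (send(from=B, to=A, msg='ack')): A:[resp,ack] B:[ok] C:[done,req,hello] D:[]
After 9 (send(from=D, to=B, msg='tick')): A:[resp,ack] B:[ok,tick] C:[done,req,hello] D:[]
After 10 (process(B)): A:[resp,ack] B:[tick] C:[done,req,hello] D:[]
After 11 (send(from=D, to=C, msg='bye')): A:[resp,ack] B:[tick] C:[done,req,hello,bye] D:[]
After 12 (send(from=C, to=D, msg='start')): A:[resp,ack] B:[tick] C:[done,req,hello,bye] D:[start]
After 13 (process(A)): A:[ack] B:[tick] C:[done,req,hello,bye] D:[start]
After 14 (send(from=A, to=B, msg='data')): A:[ack] B:[tick,data] C:[done,req,hello,bye] D:[start]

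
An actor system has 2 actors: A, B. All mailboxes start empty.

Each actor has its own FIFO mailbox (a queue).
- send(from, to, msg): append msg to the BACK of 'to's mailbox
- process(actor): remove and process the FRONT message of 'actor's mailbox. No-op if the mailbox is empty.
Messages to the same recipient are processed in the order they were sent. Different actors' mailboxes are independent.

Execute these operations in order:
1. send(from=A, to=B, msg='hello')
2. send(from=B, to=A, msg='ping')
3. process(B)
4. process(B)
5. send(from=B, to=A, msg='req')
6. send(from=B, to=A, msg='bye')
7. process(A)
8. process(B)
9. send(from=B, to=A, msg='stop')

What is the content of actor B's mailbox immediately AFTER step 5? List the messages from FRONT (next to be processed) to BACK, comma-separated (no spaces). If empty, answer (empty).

After 1 (send(from=A, to=B, msg='hello')): A:[] B:[hello]
After 2 (send(from=B, to=A, msg='ping')): A:[ping] B:[hello]
After 3 (process(B)): A:[ping] B:[]
After 4 (process(B)): A:[ping] B:[]
After 5 (send(from=B, to=A, msg='req')): A:[ping,req] B:[]

(empty)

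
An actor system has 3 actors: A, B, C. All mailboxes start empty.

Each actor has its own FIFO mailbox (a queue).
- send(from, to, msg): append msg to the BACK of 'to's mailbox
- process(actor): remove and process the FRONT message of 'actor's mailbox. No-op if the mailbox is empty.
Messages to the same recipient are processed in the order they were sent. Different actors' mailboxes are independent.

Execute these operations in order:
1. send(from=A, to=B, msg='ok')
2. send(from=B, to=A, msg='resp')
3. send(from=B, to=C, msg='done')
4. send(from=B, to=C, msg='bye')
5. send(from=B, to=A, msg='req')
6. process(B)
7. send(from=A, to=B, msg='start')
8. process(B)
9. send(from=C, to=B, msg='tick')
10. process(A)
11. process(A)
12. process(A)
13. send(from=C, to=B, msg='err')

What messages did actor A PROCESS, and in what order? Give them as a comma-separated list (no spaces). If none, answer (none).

Answer: resp,req

Derivation:
After 1 (send(from=A, to=B, msg='ok')): A:[] B:[ok] C:[]
After 2 (send(from=B, to=A, msg='resp')): A:[resp] B:[ok] C:[]
After 3 (send(from=B, to=C, msg='done')): A:[resp] B:[ok] C:[done]
After 4 (send(from=B, to=C, msg='bye')): A:[resp] B:[ok] C:[done,bye]
After 5 (send(from=B, to=A, msg='req')): A:[resp,req] B:[ok] C:[done,bye]
After 6 (process(B)): A:[resp,req] B:[] C:[done,bye]
After 7 (send(from=A, to=B, msg='start')): A:[resp,req] B:[start] C:[done,bye]
After 8 (process(B)): A:[resp,req] B:[] C:[done,bye]
After 9 (send(from=C, to=B, msg='tick')): A:[resp,req] B:[tick] C:[done,bye]
After 10 (process(A)): A:[req] B:[tick] C:[done,bye]
After 11 (process(A)): A:[] B:[tick] C:[done,bye]
After 12 (process(A)): A:[] B:[tick] C:[done,bye]
After 13 (send(from=C, to=B, msg='err')): A:[] B:[tick,err] C:[done,bye]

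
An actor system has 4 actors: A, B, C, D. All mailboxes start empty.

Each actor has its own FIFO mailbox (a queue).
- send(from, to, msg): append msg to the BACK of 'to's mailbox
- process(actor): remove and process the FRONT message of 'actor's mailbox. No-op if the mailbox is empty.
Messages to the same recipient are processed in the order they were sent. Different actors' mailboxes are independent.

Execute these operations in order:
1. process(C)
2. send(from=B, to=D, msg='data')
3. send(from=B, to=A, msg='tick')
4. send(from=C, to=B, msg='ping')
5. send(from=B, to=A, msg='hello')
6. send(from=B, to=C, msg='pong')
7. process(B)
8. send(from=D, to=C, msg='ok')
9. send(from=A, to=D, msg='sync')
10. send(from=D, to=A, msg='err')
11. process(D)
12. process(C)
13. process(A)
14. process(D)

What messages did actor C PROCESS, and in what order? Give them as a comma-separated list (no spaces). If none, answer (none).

Answer: pong

Derivation:
After 1 (process(C)): A:[] B:[] C:[] D:[]
After 2 (send(from=B, to=D, msg='data')): A:[] B:[] C:[] D:[data]
After 3 (send(from=B, to=A, msg='tick')): A:[tick] B:[] C:[] D:[data]
After 4 (send(from=C, to=B, msg='ping')): A:[tick] B:[ping] C:[] D:[data]
After 5 (send(from=B, to=A, msg='hello')): A:[tick,hello] B:[ping] C:[] D:[data]
After 6 (send(from=B, to=C, msg='pong')): A:[tick,hello] B:[ping] C:[pong] D:[data]
After 7 (process(B)): A:[tick,hello] B:[] C:[pong] D:[data]
After 8 (send(from=D, to=C, msg='ok')): A:[tick,hello] B:[] C:[pong,ok] D:[data]
After 9 (send(from=A, to=D, msg='sync')): A:[tick,hello] B:[] C:[pong,ok] D:[data,sync]
After 10 (send(from=D, to=A, msg='err')): A:[tick,hello,err] B:[] C:[pong,ok] D:[data,sync]
After 11 (process(D)): A:[tick,hello,err] B:[] C:[pong,ok] D:[sync]
After 12 (process(C)): A:[tick,hello,err] B:[] C:[ok] D:[sync]
After 13 (process(A)): A:[hello,err] B:[] C:[ok] D:[sync]
After 14 (process(D)): A:[hello,err] B:[] C:[ok] D:[]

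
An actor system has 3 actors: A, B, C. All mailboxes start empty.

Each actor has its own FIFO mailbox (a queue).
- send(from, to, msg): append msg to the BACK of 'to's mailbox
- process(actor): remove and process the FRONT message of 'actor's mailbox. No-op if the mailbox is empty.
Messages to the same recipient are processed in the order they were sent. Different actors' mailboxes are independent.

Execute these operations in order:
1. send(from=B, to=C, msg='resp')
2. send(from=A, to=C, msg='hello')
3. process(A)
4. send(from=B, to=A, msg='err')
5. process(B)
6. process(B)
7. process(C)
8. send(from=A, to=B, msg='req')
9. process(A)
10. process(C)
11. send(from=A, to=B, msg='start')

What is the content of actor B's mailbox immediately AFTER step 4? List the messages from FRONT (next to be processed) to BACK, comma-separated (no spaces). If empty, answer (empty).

After 1 (send(from=B, to=C, msg='resp')): A:[] B:[] C:[resp]
After 2 (send(from=A, to=C, msg='hello')): A:[] B:[] C:[resp,hello]
After 3 (process(A)): A:[] B:[] C:[resp,hello]
After 4 (send(from=B, to=A, msg='err')): A:[err] B:[] C:[resp,hello]

(empty)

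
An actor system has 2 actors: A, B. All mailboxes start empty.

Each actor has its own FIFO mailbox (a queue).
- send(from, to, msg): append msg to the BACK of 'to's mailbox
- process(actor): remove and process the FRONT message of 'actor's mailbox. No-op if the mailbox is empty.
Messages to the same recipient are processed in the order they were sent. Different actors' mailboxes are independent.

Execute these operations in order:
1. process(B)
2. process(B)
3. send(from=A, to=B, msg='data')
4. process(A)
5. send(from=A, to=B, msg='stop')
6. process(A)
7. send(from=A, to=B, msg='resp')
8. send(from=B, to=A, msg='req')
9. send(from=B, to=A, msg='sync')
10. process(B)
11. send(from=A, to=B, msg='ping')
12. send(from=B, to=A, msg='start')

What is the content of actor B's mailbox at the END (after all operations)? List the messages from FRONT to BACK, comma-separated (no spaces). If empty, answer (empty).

Answer: stop,resp,ping

Derivation:
After 1 (process(B)): A:[] B:[]
After 2 (process(B)): A:[] B:[]
After 3 (send(from=A, to=B, msg='data')): A:[] B:[data]
After 4 (process(A)): A:[] B:[data]
After 5 (send(from=A, to=B, msg='stop')): A:[] B:[data,stop]
After 6 (process(A)): A:[] B:[data,stop]
After 7 (send(from=A, to=B, msg='resp')): A:[] B:[data,stop,resp]
After 8 (send(from=B, to=A, msg='req')): A:[req] B:[data,stop,resp]
After 9 (send(from=B, to=A, msg='sync')): A:[req,sync] B:[data,stop,resp]
After 10 (process(B)): A:[req,sync] B:[stop,resp]
After 11 (send(from=A, to=B, msg='ping')): A:[req,sync] B:[stop,resp,ping]
After 12 (send(from=B, to=A, msg='start')): A:[req,sync,start] B:[stop,resp,ping]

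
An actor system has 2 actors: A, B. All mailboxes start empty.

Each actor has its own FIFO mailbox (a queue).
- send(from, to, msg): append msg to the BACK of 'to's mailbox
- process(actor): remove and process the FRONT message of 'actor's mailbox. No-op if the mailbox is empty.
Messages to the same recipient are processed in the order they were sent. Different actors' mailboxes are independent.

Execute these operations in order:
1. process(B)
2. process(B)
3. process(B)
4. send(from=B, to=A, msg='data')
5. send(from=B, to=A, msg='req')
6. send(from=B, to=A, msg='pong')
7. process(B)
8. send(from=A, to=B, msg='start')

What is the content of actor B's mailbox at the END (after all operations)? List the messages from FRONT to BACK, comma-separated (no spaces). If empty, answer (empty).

After 1 (process(B)): A:[] B:[]
After 2 (process(B)): A:[] B:[]
After 3 (process(B)): A:[] B:[]
After 4 (send(from=B, to=A, msg='data')): A:[data] B:[]
After 5 (send(from=B, to=A, msg='req')): A:[data,req] B:[]
After 6 (send(from=B, to=A, msg='pong')): A:[data,req,pong] B:[]
After 7 (process(B)): A:[data,req,pong] B:[]
After 8 (send(from=A, to=B, msg='start')): A:[data,req,pong] B:[start]

Answer: start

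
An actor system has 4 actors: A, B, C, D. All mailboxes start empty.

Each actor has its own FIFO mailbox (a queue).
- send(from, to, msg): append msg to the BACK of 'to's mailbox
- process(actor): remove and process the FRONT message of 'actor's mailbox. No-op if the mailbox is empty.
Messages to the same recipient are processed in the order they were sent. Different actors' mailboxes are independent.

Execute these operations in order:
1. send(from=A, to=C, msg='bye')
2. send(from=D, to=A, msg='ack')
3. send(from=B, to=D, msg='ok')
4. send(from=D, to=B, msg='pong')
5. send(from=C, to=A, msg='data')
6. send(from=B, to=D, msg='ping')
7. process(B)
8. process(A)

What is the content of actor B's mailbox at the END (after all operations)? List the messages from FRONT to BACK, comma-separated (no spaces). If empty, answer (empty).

Answer: (empty)

Derivation:
After 1 (send(from=A, to=C, msg='bye')): A:[] B:[] C:[bye] D:[]
After 2 (send(from=D, to=A, msg='ack')): A:[ack] B:[] C:[bye] D:[]
After 3 (send(from=B, to=D, msg='ok')): A:[ack] B:[] C:[bye] D:[ok]
After 4 (send(from=D, to=B, msg='pong')): A:[ack] B:[pong] C:[bye] D:[ok]
After 5 (send(from=C, to=A, msg='data')): A:[ack,data] B:[pong] C:[bye] D:[ok]
After 6 (send(from=B, to=D, msg='ping')): A:[ack,data] B:[pong] C:[bye] D:[ok,ping]
After 7 (process(B)): A:[ack,data] B:[] C:[bye] D:[ok,ping]
After 8 (process(A)): A:[data] B:[] C:[bye] D:[ok,ping]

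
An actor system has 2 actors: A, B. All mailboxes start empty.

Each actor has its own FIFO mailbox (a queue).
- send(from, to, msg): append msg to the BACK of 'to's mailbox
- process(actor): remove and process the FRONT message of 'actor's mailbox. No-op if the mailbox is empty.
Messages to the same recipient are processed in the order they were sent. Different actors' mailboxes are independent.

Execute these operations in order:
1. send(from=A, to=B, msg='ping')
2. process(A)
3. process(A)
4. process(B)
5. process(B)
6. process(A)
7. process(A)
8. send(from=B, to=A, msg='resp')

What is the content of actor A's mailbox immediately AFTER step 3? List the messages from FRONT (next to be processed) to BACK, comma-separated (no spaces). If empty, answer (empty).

After 1 (send(from=A, to=B, msg='ping')): A:[] B:[ping]
After 2 (process(A)): A:[] B:[ping]
After 3 (process(A)): A:[] B:[ping]

(empty)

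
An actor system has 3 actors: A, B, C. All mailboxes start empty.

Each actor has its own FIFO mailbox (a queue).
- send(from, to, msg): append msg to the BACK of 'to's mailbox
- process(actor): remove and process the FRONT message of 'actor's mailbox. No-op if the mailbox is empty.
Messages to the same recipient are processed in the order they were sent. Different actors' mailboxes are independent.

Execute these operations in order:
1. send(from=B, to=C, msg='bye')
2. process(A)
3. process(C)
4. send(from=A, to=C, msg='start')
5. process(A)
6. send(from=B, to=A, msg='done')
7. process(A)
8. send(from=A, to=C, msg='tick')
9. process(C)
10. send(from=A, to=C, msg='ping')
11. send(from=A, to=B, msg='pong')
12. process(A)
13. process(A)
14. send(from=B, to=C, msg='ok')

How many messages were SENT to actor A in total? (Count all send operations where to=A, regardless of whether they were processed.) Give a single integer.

Answer: 1

Derivation:
After 1 (send(from=B, to=C, msg='bye')): A:[] B:[] C:[bye]
After 2 (process(A)): A:[] B:[] C:[bye]
After 3 (process(C)): A:[] B:[] C:[]
After 4 (send(from=A, to=C, msg='start')): A:[] B:[] C:[start]
After 5 (process(A)): A:[] B:[] C:[start]
After 6 (send(from=B, to=A, msg='done')): A:[done] B:[] C:[start]
After 7 (process(A)): A:[] B:[] C:[start]
After 8 (send(from=A, to=C, msg='tick')): A:[] B:[] C:[start,tick]
After 9 (process(C)): A:[] B:[] C:[tick]
After 10 (send(from=A, to=C, msg='ping')): A:[] B:[] C:[tick,ping]
After 11 (send(from=A, to=B, msg='pong')): A:[] B:[pong] C:[tick,ping]
After 12 (process(A)): A:[] B:[pong] C:[tick,ping]
After 13 (process(A)): A:[] B:[pong] C:[tick,ping]
After 14 (send(from=B, to=C, msg='ok')): A:[] B:[pong] C:[tick,ping,ok]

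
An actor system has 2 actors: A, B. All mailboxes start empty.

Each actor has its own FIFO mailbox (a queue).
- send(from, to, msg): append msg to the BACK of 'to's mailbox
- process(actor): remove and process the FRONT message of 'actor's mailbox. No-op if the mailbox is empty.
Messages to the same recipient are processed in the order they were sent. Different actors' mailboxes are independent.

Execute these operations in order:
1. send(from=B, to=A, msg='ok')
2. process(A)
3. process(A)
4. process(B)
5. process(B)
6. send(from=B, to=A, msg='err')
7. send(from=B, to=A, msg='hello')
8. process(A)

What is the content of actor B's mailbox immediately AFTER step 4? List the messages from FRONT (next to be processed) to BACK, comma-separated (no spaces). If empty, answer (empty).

After 1 (send(from=B, to=A, msg='ok')): A:[ok] B:[]
After 2 (process(A)): A:[] B:[]
After 3 (process(A)): A:[] B:[]
After 4 (process(B)): A:[] B:[]

(empty)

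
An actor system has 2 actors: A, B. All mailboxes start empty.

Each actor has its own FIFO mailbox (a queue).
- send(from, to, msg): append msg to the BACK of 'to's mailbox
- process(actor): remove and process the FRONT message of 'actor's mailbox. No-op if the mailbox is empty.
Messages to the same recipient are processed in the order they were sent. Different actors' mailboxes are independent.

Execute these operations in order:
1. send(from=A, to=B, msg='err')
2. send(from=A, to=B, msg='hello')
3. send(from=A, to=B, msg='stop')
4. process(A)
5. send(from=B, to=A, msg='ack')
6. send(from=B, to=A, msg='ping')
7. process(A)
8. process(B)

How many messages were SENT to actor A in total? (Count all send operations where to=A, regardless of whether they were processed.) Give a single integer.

After 1 (send(from=A, to=B, msg='err')): A:[] B:[err]
After 2 (send(from=A, to=B, msg='hello')): A:[] B:[err,hello]
After 3 (send(from=A, to=B, msg='stop')): A:[] B:[err,hello,stop]
After 4 (process(A)): A:[] B:[err,hello,stop]
After 5 (send(from=B, to=A, msg='ack')): A:[ack] B:[err,hello,stop]
After 6 (send(from=B, to=A, msg='ping')): A:[ack,ping] B:[err,hello,stop]
After 7 (process(A)): A:[ping] B:[err,hello,stop]
After 8 (process(B)): A:[ping] B:[hello,stop]

Answer: 2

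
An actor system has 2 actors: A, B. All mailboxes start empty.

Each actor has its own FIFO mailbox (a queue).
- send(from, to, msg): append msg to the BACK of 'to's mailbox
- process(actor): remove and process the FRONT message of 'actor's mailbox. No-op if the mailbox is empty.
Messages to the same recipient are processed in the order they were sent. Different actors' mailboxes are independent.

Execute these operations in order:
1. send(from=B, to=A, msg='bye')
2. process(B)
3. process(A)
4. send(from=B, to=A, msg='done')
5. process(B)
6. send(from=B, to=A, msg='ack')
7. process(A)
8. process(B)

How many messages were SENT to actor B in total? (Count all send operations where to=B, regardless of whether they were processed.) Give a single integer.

Answer: 0

Derivation:
After 1 (send(from=B, to=A, msg='bye')): A:[bye] B:[]
After 2 (process(B)): A:[bye] B:[]
After 3 (process(A)): A:[] B:[]
After 4 (send(from=B, to=A, msg='done')): A:[done] B:[]
After 5 (process(B)): A:[done] B:[]
After 6 (send(from=B, to=A, msg='ack')): A:[done,ack] B:[]
After 7 (process(A)): A:[ack] B:[]
After 8 (process(B)): A:[ack] B:[]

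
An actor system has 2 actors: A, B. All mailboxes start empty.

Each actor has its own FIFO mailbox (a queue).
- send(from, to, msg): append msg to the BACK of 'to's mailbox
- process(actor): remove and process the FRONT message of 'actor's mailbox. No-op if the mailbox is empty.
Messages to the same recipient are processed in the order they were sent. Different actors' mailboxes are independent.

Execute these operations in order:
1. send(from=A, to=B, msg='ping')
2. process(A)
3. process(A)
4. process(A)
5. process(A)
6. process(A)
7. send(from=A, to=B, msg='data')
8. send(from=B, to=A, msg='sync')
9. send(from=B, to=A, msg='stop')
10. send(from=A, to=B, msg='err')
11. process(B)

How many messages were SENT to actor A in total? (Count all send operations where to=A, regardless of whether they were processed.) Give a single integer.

Answer: 2

Derivation:
After 1 (send(from=A, to=B, msg='ping')): A:[] B:[ping]
After 2 (process(A)): A:[] B:[ping]
After 3 (process(A)): A:[] B:[ping]
After 4 (process(A)): A:[] B:[ping]
After 5 (process(A)): A:[] B:[ping]
After 6 (process(A)): A:[] B:[ping]
After 7 (send(from=A, to=B, msg='data')): A:[] B:[ping,data]
After 8 (send(from=B, to=A, msg='sync')): A:[sync] B:[ping,data]
After 9 (send(from=B, to=A, msg='stop')): A:[sync,stop] B:[ping,data]
After 10 (send(from=A, to=B, msg='err')): A:[sync,stop] B:[ping,data,err]
After 11 (process(B)): A:[sync,stop] B:[data,err]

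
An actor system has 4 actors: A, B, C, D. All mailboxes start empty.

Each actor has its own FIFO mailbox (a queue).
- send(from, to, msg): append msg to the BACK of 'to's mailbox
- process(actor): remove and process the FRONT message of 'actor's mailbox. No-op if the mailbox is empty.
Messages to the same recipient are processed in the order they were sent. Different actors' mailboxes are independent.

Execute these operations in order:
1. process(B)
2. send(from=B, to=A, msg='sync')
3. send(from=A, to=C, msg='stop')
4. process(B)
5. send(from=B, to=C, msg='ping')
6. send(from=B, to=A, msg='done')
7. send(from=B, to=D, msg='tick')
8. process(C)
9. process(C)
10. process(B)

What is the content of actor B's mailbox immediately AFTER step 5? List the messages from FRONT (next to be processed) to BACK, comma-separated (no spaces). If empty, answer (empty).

After 1 (process(B)): A:[] B:[] C:[] D:[]
After 2 (send(from=B, to=A, msg='sync')): A:[sync] B:[] C:[] D:[]
After 3 (send(from=A, to=C, msg='stop')): A:[sync] B:[] C:[stop] D:[]
After 4 (process(B)): A:[sync] B:[] C:[stop] D:[]
After 5 (send(from=B, to=C, msg='ping')): A:[sync] B:[] C:[stop,ping] D:[]

(empty)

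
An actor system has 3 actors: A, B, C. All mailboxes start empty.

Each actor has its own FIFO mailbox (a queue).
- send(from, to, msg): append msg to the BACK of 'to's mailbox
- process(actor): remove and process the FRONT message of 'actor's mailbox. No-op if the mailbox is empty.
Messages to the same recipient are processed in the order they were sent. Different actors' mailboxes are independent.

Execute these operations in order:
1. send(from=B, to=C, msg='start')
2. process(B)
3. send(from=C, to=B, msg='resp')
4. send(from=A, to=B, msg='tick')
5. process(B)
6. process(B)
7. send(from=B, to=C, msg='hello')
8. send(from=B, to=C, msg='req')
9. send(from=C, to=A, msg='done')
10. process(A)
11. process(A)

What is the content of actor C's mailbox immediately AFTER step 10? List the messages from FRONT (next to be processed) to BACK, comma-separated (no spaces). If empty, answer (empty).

After 1 (send(from=B, to=C, msg='start')): A:[] B:[] C:[start]
After 2 (process(B)): A:[] B:[] C:[start]
After 3 (send(from=C, to=B, msg='resp')): A:[] B:[resp] C:[start]
After 4 (send(from=A, to=B, msg='tick')): A:[] B:[resp,tick] C:[start]
After 5 (process(B)): A:[] B:[tick] C:[start]
After 6 (process(B)): A:[] B:[] C:[start]
After 7 (send(from=B, to=C, msg='hello')): A:[] B:[] C:[start,hello]
After 8 (send(from=B, to=C, msg='req')): A:[] B:[] C:[start,hello,req]
After 9 (send(from=C, to=A, msg='done')): A:[done] B:[] C:[start,hello,req]
After 10 (process(A)): A:[] B:[] C:[start,hello,req]

start,hello,req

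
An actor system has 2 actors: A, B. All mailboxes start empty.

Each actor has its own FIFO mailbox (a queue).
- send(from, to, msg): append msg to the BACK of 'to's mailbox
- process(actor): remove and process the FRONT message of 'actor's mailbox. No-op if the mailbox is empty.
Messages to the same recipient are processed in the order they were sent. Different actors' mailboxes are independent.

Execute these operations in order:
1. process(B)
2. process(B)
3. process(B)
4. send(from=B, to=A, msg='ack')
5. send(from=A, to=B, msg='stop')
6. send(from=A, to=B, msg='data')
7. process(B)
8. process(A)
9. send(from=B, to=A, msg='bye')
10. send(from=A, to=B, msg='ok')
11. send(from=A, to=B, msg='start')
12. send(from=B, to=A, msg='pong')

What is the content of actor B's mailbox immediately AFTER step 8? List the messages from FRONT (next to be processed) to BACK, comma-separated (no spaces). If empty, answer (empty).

After 1 (process(B)): A:[] B:[]
After 2 (process(B)): A:[] B:[]
After 3 (process(B)): A:[] B:[]
After 4 (send(from=B, to=A, msg='ack')): A:[ack] B:[]
After 5 (send(from=A, to=B, msg='stop')): A:[ack] B:[stop]
After 6 (send(from=A, to=B, msg='data')): A:[ack] B:[stop,data]
After 7 (process(B)): A:[ack] B:[data]
After 8 (process(A)): A:[] B:[data]

data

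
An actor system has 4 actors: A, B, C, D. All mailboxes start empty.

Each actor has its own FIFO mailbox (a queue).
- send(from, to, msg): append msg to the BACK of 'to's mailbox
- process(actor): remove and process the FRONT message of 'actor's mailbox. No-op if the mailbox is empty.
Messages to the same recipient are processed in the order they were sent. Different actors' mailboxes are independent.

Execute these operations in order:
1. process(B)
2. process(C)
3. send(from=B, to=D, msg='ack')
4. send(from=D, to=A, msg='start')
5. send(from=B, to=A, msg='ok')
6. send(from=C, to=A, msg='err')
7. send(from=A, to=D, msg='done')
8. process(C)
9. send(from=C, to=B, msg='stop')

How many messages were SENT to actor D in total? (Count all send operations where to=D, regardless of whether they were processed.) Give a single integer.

After 1 (process(B)): A:[] B:[] C:[] D:[]
After 2 (process(C)): A:[] B:[] C:[] D:[]
After 3 (send(from=B, to=D, msg='ack')): A:[] B:[] C:[] D:[ack]
After 4 (send(from=D, to=A, msg='start')): A:[start] B:[] C:[] D:[ack]
After 5 (send(from=B, to=A, msg='ok')): A:[start,ok] B:[] C:[] D:[ack]
After 6 (send(from=C, to=A, msg='err')): A:[start,ok,err] B:[] C:[] D:[ack]
After 7 (send(from=A, to=D, msg='done')): A:[start,ok,err] B:[] C:[] D:[ack,done]
After 8 (process(C)): A:[start,ok,err] B:[] C:[] D:[ack,done]
After 9 (send(from=C, to=B, msg='stop')): A:[start,ok,err] B:[stop] C:[] D:[ack,done]

Answer: 2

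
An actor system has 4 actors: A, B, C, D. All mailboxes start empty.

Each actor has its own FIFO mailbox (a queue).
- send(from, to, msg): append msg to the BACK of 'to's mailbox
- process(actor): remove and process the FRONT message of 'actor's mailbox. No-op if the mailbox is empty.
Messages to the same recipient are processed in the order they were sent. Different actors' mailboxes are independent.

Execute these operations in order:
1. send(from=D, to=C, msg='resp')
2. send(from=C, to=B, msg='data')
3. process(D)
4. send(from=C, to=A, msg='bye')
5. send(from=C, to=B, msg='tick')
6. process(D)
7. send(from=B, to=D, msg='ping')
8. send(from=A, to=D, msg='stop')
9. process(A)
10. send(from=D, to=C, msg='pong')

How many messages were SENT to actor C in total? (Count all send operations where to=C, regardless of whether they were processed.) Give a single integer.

Answer: 2

Derivation:
After 1 (send(from=D, to=C, msg='resp')): A:[] B:[] C:[resp] D:[]
After 2 (send(from=C, to=B, msg='data')): A:[] B:[data] C:[resp] D:[]
After 3 (process(D)): A:[] B:[data] C:[resp] D:[]
After 4 (send(from=C, to=A, msg='bye')): A:[bye] B:[data] C:[resp] D:[]
After 5 (send(from=C, to=B, msg='tick')): A:[bye] B:[data,tick] C:[resp] D:[]
After 6 (process(D)): A:[bye] B:[data,tick] C:[resp] D:[]
After 7 (send(from=B, to=D, msg='ping')): A:[bye] B:[data,tick] C:[resp] D:[ping]
After 8 (send(from=A, to=D, msg='stop')): A:[bye] B:[data,tick] C:[resp] D:[ping,stop]
After 9 (process(A)): A:[] B:[data,tick] C:[resp] D:[ping,stop]
After 10 (send(from=D, to=C, msg='pong')): A:[] B:[data,tick] C:[resp,pong] D:[ping,stop]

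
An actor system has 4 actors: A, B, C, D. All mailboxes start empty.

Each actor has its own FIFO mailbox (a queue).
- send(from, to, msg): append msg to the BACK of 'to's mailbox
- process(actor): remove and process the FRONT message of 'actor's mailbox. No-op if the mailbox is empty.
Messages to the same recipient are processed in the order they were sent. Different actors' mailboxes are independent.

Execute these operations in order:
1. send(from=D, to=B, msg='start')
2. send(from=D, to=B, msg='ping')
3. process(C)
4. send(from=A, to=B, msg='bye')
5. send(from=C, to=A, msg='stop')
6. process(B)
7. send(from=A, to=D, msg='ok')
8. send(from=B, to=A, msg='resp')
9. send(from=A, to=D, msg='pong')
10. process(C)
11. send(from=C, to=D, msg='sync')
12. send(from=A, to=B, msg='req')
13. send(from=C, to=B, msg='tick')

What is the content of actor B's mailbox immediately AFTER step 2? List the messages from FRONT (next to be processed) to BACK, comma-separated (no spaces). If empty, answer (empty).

After 1 (send(from=D, to=B, msg='start')): A:[] B:[start] C:[] D:[]
After 2 (send(from=D, to=B, msg='ping')): A:[] B:[start,ping] C:[] D:[]

start,ping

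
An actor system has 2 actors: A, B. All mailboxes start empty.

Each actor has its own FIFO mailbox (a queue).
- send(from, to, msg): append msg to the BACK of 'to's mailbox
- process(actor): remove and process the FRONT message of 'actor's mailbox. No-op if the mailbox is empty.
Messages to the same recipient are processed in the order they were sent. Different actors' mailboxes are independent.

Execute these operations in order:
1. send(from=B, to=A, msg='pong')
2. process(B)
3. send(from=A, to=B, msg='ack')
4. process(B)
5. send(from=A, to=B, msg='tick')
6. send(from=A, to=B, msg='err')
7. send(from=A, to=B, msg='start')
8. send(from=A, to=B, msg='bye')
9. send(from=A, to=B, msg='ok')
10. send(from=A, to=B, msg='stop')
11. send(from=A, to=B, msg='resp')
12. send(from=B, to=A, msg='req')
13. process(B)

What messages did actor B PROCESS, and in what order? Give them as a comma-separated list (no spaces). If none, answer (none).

After 1 (send(from=B, to=A, msg='pong')): A:[pong] B:[]
After 2 (process(B)): A:[pong] B:[]
After 3 (send(from=A, to=B, msg='ack')): A:[pong] B:[ack]
After 4 (process(B)): A:[pong] B:[]
After 5 (send(from=A, to=B, msg='tick')): A:[pong] B:[tick]
After 6 (send(from=A, to=B, msg='err')): A:[pong] B:[tick,err]
After 7 (send(from=A, to=B, msg='start')): A:[pong] B:[tick,err,start]
After 8 (send(from=A, to=B, msg='bye')): A:[pong] B:[tick,err,start,bye]
After 9 (send(from=A, to=B, msg='ok')): A:[pong] B:[tick,err,start,bye,ok]
After 10 (send(from=A, to=B, msg='stop')): A:[pong] B:[tick,err,start,bye,ok,stop]
After 11 (send(from=A, to=B, msg='resp')): A:[pong] B:[tick,err,start,bye,ok,stop,resp]
After 12 (send(from=B, to=A, msg='req')): A:[pong,req] B:[tick,err,start,bye,ok,stop,resp]
After 13 (process(B)): A:[pong,req] B:[err,start,bye,ok,stop,resp]

Answer: ack,tick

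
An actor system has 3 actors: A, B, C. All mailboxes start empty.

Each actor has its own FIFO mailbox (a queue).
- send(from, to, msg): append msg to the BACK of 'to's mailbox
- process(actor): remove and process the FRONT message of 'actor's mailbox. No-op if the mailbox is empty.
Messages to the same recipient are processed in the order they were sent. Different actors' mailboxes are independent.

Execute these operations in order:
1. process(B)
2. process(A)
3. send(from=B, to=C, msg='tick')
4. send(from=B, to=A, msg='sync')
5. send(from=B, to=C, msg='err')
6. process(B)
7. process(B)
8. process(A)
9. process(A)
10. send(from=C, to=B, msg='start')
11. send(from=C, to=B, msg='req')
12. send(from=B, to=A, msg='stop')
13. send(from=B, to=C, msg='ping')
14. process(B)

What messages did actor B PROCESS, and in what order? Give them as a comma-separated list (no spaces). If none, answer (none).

After 1 (process(B)): A:[] B:[] C:[]
After 2 (process(A)): A:[] B:[] C:[]
After 3 (send(from=B, to=C, msg='tick')): A:[] B:[] C:[tick]
After 4 (send(from=B, to=A, msg='sync')): A:[sync] B:[] C:[tick]
After 5 (send(from=B, to=C, msg='err')): A:[sync] B:[] C:[tick,err]
After 6 (process(B)): A:[sync] B:[] C:[tick,err]
After 7 (process(B)): A:[sync] B:[] C:[tick,err]
After 8 (process(A)): A:[] B:[] C:[tick,err]
After 9 (process(A)): A:[] B:[] C:[tick,err]
After 10 (send(from=C, to=B, msg='start')): A:[] B:[start] C:[tick,err]
After 11 (send(from=C, to=B, msg='req')): A:[] B:[start,req] C:[tick,err]
After 12 (send(from=B, to=A, msg='stop')): A:[stop] B:[start,req] C:[tick,err]
After 13 (send(from=B, to=C, msg='ping')): A:[stop] B:[start,req] C:[tick,err,ping]
After 14 (process(B)): A:[stop] B:[req] C:[tick,err,ping]

Answer: start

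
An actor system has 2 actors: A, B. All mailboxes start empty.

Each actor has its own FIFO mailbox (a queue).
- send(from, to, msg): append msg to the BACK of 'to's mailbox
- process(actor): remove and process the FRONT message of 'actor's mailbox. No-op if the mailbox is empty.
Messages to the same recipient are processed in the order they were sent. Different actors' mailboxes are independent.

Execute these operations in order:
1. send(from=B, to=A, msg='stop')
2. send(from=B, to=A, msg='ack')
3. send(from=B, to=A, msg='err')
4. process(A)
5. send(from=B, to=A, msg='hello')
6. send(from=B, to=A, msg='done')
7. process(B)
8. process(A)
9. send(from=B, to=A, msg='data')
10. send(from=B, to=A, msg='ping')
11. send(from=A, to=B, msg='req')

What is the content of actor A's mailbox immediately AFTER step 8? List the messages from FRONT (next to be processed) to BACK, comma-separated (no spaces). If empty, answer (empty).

After 1 (send(from=B, to=A, msg='stop')): A:[stop] B:[]
After 2 (send(from=B, to=A, msg='ack')): A:[stop,ack] B:[]
After 3 (send(from=B, to=A, msg='err')): A:[stop,ack,err] B:[]
After 4 (process(A)): A:[ack,err] B:[]
After 5 (send(from=B, to=A, msg='hello')): A:[ack,err,hello] B:[]
After 6 (send(from=B, to=A, msg='done')): A:[ack,err,hello,done] B:[]
After 7 (process(B)): A:[ack,err,hello,done] B:[]
After 8 (process(A)): A:[err,hello,done] B:[]

err,hello,done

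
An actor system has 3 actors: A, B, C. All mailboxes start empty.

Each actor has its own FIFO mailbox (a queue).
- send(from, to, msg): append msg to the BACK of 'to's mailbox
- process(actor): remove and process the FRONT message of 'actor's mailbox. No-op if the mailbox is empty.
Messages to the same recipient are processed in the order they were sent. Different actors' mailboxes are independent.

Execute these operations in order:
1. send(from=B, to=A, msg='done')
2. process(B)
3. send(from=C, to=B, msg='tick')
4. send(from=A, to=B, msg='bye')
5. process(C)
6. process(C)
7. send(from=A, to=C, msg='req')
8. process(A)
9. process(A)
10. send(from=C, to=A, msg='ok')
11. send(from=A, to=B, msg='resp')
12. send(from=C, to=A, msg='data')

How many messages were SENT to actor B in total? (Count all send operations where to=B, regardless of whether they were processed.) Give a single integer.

Answer: 3

Derivation:
After 1 (send(from=B, to=A, msg='done')): A:[done] B:[] C:[]
After 2 (process(B)): A:[done] B:[] C:[]
After 3 (send(from=C, to=B, msg='tick')): A:[done] B:[tick] C:[]
After 4 (send(from=A, to=B, msg='bye')): A:[done] B:[tick,bye] C:[]
After 5 (process(C)): A:[done] B:[tick,bye] C:[]
After 6 (process(C)): A:[done] B:[tick,bye] C:[]
After 7 (send(from=A, to=C, msg='req')): A:[done] B:[tick,bye] C:[req]
After 8 (process(A)): A:[] B:[tick,bye] C:[req]
After 9 (process(A)): A:[] B:[tick,bye] C:[req]
After 10 (send(from=C, to=A, msg='ok')): A:[ok] B:[tick,bye] C:[req]
After 11 (send(from=A, to=B, msg='resp')): A:[ok] B:[tick,bye,resp] C:[req]
After 12 (send(from=C, to=A, msg='data')): A:[ok,data] B:[tick,bye,resp] C:[req]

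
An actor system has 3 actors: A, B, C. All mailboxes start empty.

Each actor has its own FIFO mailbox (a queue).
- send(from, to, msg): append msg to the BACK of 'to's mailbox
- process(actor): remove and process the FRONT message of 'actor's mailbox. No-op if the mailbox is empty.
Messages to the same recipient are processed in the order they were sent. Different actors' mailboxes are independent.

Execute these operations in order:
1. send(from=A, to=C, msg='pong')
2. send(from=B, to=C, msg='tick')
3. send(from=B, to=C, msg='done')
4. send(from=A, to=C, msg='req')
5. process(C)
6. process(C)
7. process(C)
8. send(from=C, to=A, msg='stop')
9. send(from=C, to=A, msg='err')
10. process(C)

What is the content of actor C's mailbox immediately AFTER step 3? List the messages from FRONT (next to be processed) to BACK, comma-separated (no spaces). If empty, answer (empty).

After 1 (send(from=A, to=C, msg='pong')): A:[] B:[] C:[pong]
After 2 (send(from=B, to=C, msg='tick')): A:[] B:[] C:[pong,tick]
After 3 (send(from=B, to=C, msg='done')): A:[] B:[] C:[pong,tick,done]

pong,tick,done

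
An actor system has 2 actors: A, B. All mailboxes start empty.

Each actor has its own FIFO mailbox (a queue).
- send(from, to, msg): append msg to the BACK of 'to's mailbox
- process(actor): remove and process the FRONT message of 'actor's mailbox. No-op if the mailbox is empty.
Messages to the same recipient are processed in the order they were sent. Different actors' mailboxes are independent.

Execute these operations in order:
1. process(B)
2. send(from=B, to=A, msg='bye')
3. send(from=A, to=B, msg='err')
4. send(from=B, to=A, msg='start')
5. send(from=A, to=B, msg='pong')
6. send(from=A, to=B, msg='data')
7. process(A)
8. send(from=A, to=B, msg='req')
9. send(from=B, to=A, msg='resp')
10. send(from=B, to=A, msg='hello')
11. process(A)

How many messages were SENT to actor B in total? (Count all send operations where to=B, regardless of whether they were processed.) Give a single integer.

Answer: 4

Derivation:
After 1 (process(B)): A:[] B:[]
After 2 (send(from=B, to=A, msg='bye')): A:[bye] B:[]
After 3 (send(from=A, to=B, msg='err')): A:[bye] B:[err]
After 4 (send(from=B, to=A, msg='start')): A:[bye,start] B:[err]
After 5 (send(from=A, to=B, msg='pong')): A:[bye,start] B:[err,pong]
After 6 (send(from=A, to=B, msg='data')): A:[bye,start] B:[err,pong,data]
After 7 (process(A)): A:[start] B:[err,pong,data]
After 8 (send(from=A, to=B, msg='req')): A:[start] B:[err,pong,data,req]
After 9 (send(from=B, to=A, msg='resp')): A:[start,resp] B:[err,pong,data,req]
After 10 (send(from=B, to=A, msg='hello')): A:[start,resp,hello] B:[err,pong,data,req]
After 11 (process(A)): A:[resp,hello] B:[err,pong,data,req]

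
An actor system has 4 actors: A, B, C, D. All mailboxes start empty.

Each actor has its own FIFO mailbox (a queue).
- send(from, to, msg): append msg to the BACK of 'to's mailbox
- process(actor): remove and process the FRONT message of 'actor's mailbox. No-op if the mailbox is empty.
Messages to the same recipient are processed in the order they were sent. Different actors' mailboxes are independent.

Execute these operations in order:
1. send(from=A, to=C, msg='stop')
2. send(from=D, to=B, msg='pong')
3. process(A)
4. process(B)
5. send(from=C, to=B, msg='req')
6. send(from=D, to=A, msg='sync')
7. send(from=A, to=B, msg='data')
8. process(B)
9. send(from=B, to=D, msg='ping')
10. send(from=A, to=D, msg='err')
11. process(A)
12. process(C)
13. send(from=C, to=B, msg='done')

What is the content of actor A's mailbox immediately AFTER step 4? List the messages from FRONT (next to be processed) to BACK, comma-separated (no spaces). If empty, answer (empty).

After 1 (send(from=A, to=C, msg='stop')): A:[] B:[] C:[stop] D:[]
After 2 (send(from=D, to=B, msg='pong')): A:[] B:[pong] C:[stop] D:[]
After 3 (process(A)): A:[] B:[pong] C:[stop] D:[]
After 4 (process(B)): A:[] B:[] C:[stop] D:[]

(empty)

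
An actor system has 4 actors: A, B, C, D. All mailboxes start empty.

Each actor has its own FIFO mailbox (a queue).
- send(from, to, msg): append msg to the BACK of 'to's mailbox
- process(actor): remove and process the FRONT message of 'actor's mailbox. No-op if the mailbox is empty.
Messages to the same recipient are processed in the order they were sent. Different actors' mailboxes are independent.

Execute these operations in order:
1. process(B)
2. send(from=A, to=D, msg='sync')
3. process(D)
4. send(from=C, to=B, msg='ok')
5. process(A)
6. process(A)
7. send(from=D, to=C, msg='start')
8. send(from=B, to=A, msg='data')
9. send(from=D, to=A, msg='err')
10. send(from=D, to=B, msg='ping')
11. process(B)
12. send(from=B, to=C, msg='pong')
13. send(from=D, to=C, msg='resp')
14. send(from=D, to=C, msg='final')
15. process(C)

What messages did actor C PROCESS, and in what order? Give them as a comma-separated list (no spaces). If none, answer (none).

Answer: start

Derivation:
After 1 (process(B)): A:[] B:[] C:[] D:[]
After 2 (send(from=A, to=D, msg='sync')): A:[] B:[] C:[] D:[sync]
After 3 (process(D)): A:[] B:[] C:[] D:[]
After 4 (send(from=C, to=B, msg='ok')): A:[] B:[ok] C:[] D:[]
After 5 (process(A)): A:[] B:[ok] C:[] D:[]
After 6 (process(A)): A:[] B:[ok] C:[] D:[]
After 7 (send(from=D, to=C, msg='start')): A:[] B:[ok] C:[start] D:[]
After 8 (send(from=B, to=A, msg='data')): A:[data] B:[ok] C:[start] D:[]
After 9 (send(from=D, to=A, msg='err')): A:[data,err] B:[ok] C:[start] D:[]
After 10 (send(from=D, to=B, msg='ping')): A:[data,err] B:[ok,ping] C:[start] D:[]
After 11 (process(B)): A:[data,err] B:[ping] C:[start] D:[]
After 12 (send(from=B, to=C, msg='pong')): A:[data,err] B:[ping] C:[start,pong] D:[]
After 13 (send(from=D, to=C, msg='resp')): A:[data,err] B:[ping] C:[start,pong,resp] D:[]
After 14 (send(from=D, to=C, msg='final')): A:[data,err] B:[ping] C:[start,pong,resp,final] D:[]
After 15 (process(C)): A:[data,err] B:[ping] C:[pong,resp,final] D:[]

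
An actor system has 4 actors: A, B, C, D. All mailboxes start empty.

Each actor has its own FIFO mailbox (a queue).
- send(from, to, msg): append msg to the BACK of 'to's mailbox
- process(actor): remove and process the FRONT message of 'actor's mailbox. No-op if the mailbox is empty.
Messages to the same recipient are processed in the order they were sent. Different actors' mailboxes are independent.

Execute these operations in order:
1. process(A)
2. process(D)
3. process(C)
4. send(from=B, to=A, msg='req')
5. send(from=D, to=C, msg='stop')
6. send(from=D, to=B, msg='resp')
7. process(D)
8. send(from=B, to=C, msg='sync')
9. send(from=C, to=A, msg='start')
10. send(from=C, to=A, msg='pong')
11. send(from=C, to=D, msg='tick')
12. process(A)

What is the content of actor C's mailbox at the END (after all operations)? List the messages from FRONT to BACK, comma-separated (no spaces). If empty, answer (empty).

Answer: stop,sync

Derivation:
After 1 (process(A)): A:[] B:[] C:[] D:[]
After 2 (process(D)): A:[] B:[] C:[] D:[]
After 3 (process(C)): A:[] B:[] C:[] D:[]
After 4 (send(from=B, to=A, msg='req')): A:[req] B:[] C:[] D:[]
After 5 (send(from=D, to=C, msg='stop')): A:[req] B:[] C:[stop] D:[]
After 6 (send(from=D, to=B, msg='resp')): A:[req] B:[resp] C:[stop] D:[]
After 7 (process(D)): A:[req] B:[resp] C:[stop] D:[]
After 8 (send(from=B, to=C, msg='sync')): A:[req] B:[resp] C:[stop,sync] D:[]
After 9 (send(from=C, to=A, msg='start')): A:[req,start] B:[resp] C:[stop,sync] D:[]
After 10 (send(from=C, to=A, msg='pong')): A:[req,start,pong] B:[resp] C:[stop,sync] D:[]
After 11 (send(from=C, to=D, msg='tick')): A:[req,start,pong] B:[resp] C:[stop,sync] D:[tick]
After 12 (process(A)): A:[start,pong] B:[resp] C:[stop,sync] D:[tick]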